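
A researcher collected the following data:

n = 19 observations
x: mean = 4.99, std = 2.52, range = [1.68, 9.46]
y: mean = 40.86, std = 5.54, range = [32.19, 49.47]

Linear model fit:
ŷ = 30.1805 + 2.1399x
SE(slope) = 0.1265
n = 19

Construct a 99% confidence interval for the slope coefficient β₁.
The 99% CI for β₁ is (1.7733, 2.5065)

Confidence interval for the slope:

The 99% CI for β₁ is: β̂₁ ± t*(α/2, n-2) × SE(β̂₁)

Step 1: Find critical t-value
- Confidence level = 0.99
- Degrees of freedom = n - 2 = 19 - 2 = 17
- t*(α/2, 17) = 2.8982

Step 2: Calculate margin of error
Margin = 2.8982 × 0.1265 = 0.3666

Step 3: Construct interval
CI = 2.1399 ± 0.3666
CI = (1.7733, 2.5065)

Interpretation: intervals built this way capture the true β₁ in 99% of repeated samples; here the plausible range for the per-unit effect of x on y is 1.7733 to 2.5065.
Since 0 is outside the interval, a two-sided test at α = 0.01 would reject H₀: β₁ = 0.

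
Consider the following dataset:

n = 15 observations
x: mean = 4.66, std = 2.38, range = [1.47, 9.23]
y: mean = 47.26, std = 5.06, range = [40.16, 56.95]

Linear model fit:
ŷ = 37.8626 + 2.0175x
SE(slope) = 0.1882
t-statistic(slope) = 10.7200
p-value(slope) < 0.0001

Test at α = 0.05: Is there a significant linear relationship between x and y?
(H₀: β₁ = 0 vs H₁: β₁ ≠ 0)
p-value < 0.0001 < α = 0.05, so we reject H₀. The relationship is significant.

Hypothesis test for the slope coefficient:

H₀: β₁ = 0 (no linear relationship)
H₁: β₁ ≠ 0 (linear relationship exists)

Test statistic: t = β̂₁ / SE(β̂₁) = 2.0175 / 0.1882 = 10.7200

p < 0.0001: how often a slope estimate this far from 0 (in SE units) would arise by chance if β₁ were truly 0.

Decision rule: reject H₀ if p-value < α.
p-value < 0.0001 < α = 0.05 → reject H₀.

Conclusion: the linear association between x and y is significant at the 5% level.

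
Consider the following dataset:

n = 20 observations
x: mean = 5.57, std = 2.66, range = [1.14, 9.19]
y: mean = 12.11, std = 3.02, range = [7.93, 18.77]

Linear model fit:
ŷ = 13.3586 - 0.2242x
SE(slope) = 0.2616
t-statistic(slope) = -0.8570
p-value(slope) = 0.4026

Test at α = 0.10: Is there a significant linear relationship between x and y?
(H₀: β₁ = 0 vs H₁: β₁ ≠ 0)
Fail to reject H₀: p-value = 0.4026 ≥ α = 0.10. The linear relationship is not significant at the 10% level.

Hypothesis test for the slope coefficient:

H₀: β₁ = 0 (no linear relationship)
H₁: β₁ ≠ 0 (linear relationship exists)

Test statistic: t = β̂₁ / SE(β̂₁) = -0.2242 / 0.2616 = -0.8570

p = 0.4026: how often a slope estimate this far from 0 (in SE units) would arise by chance if β₁ were truly 0.

Decision rule: reject H₀ if p-value < α.
p-value = 0.4026 ≥ α = 0.10 → fail to reject H₀.

At α = 0.10 the data do not provide convincing evidence of a nonzero slope.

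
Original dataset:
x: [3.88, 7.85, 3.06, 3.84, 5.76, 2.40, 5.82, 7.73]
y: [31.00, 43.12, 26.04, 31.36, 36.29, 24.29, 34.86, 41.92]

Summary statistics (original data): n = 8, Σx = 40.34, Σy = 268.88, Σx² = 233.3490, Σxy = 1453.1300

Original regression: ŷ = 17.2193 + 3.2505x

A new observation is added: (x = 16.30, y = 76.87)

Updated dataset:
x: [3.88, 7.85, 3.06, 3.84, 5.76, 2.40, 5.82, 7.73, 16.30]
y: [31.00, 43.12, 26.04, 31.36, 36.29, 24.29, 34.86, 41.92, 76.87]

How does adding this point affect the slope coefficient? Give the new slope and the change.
Adding the point moves β₁ from 3.2505 to 3.7184, i.e. it increases by 0.4679 (+14.4%).

The new point has HIGH LEVERAGE: x = 16.30 is far from the original mean x̄ = 40.34/8 ≈ 5.04 (original range [2.40, 7.85]).

Step 1: Update the sums with the new point (n goes from 8 to 9)
Σx  = 40.34 + 16.30 = 56.64
Σy  = 268.88 + 76.87 = 345.75
Σx² = 233.3490 + 16.30² = 233.3490 + 265.6900 = 499.0390
Σxy = 1453.1300 + 16.30×76.87 = 1453.1300 + 1252.9810 = 2706.1110

Step 2: Recompute the slope with b₁ = (nΣxy − ΣxΣy) / (nΣx² − (Σx)²)
Numerator   = 9×2706.1110 − 56.64×345.75 = 24354.9990 − 19583.2800 = 4771.7190
Denominator = 9×499.0390 − 56.64² = 4491.3510 − 3208.0896 = 1283.2614
b₁(new) = 4771.7190 / 1283.2614 = 3.7184

(Same formula on the original sums: (8×1453.1300 − 40.34×268.88) / (8×233.3490 − 40.34²) = 778.4208 / 239.4764 = 3.2505, matching the given fit.)

Step 3: Change in slope
Δβ₁ = 3.7184 − 3.2505 = +0.4679
Relative change = +0.4679 / 3.2505 × 100% = +14.4%
→ the slope increases when the point is added.

A high-leverage point only changes the slope if it is off the original line; here y = 76.87 is above the original trend, so the slope increases.
In practice: check such a point for data-entry or measurement error; refit with and without it and report both if conclusions differ.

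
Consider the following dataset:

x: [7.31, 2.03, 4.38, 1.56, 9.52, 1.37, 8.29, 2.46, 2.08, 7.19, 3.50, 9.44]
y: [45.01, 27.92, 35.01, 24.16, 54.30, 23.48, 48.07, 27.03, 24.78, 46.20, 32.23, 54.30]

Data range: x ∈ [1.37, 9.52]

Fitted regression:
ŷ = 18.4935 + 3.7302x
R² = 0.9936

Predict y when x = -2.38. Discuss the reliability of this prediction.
ŷ = 9.6156, but this is extrapolation (below the data range [1.37, 9.52]) and may be unreliable.

Prediction calculation:
ŷ = 18.4935 + 3.7302 × (-2.38)
ŷ = 9.6156

Reliability:
- Data range: x ∈ [1.37, 9.52]
- Prediction point: x = -2.38 is 3.75 units below the observed range → this is EXTRAPOLATION, not interpolation

Why that matters here:
- The linear relationship may not hold outside the observed range
- R² describes fit only over the sampled x values; it says nothing about behaviour beyond them

The R² = 0.9936 only validates the fit within [1.37, 9.52]; treat ŷ = 9.6156 with caution.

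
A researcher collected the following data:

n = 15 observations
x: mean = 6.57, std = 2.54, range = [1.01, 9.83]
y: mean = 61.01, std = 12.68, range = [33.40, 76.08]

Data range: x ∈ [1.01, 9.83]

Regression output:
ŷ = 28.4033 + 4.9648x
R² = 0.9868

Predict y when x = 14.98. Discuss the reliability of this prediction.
ŷ = 102.7760, but this is extrapolation (above the data range [1.01, 9.83]) and may be unreliable.

Prediction calculation:
ŷ = 28.4033 + 4.9648 × 14.98
ŷ = 102.7760

Reliability:
- Data range: x ∈ [1.01, 9.83]
- Prediction point: x = 14.98 is 5.15 units above the observed range → this is EXTRAPOLATION, not interpolation

Why that matters here:
- Real relationships often flatten, saturate, or turn nonlinear at extremes
- The standard error of prediction grows with (x − x̄)², and x = 14.98 is far from x̄ = 6.57

The R² = 0.9868 only validates the fit within [1.01, 9.83]; treat ŷ = 102.7760 with caution.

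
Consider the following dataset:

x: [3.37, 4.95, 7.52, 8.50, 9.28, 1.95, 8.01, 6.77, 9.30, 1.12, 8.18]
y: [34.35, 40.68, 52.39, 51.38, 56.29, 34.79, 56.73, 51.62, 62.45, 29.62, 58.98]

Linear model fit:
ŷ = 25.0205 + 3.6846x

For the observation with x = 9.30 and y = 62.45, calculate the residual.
Residual = 3.1627

The residual is the difference between the actual value and the predicted value:

Residual = y - ŷ

Step 1: Calculate predicted value
ŷ = 25.0205 + 3.6846 × 9.30
ŷ = 59.2873

Step 2: Calculate residual
Residual = 62.45 - 59.2873
Residual = 3.1627

The residual is positive, so the observed y = 62.45 sits above the regression line (the line underestimates it by 3.1627).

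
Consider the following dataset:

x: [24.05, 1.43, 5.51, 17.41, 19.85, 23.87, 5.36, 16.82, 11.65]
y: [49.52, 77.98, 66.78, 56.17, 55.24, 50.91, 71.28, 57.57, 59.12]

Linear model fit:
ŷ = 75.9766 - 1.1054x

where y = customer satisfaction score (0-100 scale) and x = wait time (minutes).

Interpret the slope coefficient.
For each additional minute of wait time, predicted satisfaction score decreases by approximately 1.1054 points.

The slope coefficient β₁ = -1.1054 represents the marginal effect of wait time on satisfaction score.

Interpretation:
- Wait time up by 1 minute → predicted satisfaction score decreases by 1.1054 points
- The effect is assumed constant over the observed range of x (linearity)
- The sign (−) gives the direction; the magnitude 1.1054 gives the size of the effect per minute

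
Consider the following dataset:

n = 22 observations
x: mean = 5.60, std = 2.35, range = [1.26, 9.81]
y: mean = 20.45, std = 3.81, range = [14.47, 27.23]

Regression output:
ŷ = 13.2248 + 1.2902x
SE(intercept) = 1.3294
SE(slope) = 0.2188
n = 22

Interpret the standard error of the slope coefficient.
The slope 1.2902 is pinned down to within about ±0.2188 (one SE) by these data — relative uncertainty 17.0%, i.e. precise.

What SE measures:
- The standard error quantifies the sampling variability of the coefficient estimate
- It is the estimated standard deviation of β̂₁ across hypothetical repeated samples of the same size
- Smaller SE → more precise estimate

Relative precision:
- SE / |β̂₁| = 0.2188 / 1.2902 = 17.0%
- Rule of thumb (under 20%: precise; 20% to under 50%: moderately precise; 50% or more: imprecise) → precise

Link to the t-test: t = β̂₁ / SE(β̂₁) = 1.2902 / 0.2188 = 5.8967, the statistic for H₀: β₁ = 0.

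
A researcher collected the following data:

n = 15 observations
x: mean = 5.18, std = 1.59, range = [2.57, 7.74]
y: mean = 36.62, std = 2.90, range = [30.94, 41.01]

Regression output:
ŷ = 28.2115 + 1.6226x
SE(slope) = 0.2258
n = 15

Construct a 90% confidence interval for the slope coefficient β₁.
The 90% CI for β₁ is (1.2227, 2.0225)

Confidence interval for the slope:

The 90% CI for β₁ is: β̂₁ ± t*(α/2, n-2) × SE(β̂₁)

Step 1: Find critical t-value
- Confidence level = 0.9
- Degrees of freedom = n - 2 = 15 - 2 = 13
- t*(α/2, 13) = 1.7709

Step 2: Calculate margin of error
Margin = 1.7709 × 0.2258 = 0.3999

Step 3: Construct interval
CI = 1.6226 ± 0.3999
CI = (1.2227, 2.0225)

Interpretation: We are 90% confident that the true slope β₁ lies between 1.2227 and 2.0225.
Both endpoints are positive, so the data support a genuinely positive slope at this confidence level.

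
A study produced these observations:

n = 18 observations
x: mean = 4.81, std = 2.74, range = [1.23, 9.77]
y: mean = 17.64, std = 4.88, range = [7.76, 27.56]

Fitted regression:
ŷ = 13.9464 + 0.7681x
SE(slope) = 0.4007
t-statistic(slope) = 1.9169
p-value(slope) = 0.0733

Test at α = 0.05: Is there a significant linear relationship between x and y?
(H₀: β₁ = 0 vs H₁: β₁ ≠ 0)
Since p-value = 0.0733 ≥ α = 0.05, fail to reject H₀ — the slope is not significantly different from 0.

Hypothesis test for the slope coefficient:

H₀: β₁ = 0 (no linear relationship)
H₁: β₁ ≠ 0 (linear relationship exists)

Test statistic: t = β̂₁ / SE(β̂₁) = 0.7681 / 0.4007 = 1.9169

The p-value (0.0733) is the probability, under H₀, of a t-statistic at least as extreme as |t| = 1.9169 (two-sided, df = n − 2 = 16).

Decision rule: reject H₀ if p-value < α.
p-value = 0.0733 ≥ α = 0.05 → fail to reject H₀.

At α = 0.05 the data do not provide convincing evidence of a nonzero slope.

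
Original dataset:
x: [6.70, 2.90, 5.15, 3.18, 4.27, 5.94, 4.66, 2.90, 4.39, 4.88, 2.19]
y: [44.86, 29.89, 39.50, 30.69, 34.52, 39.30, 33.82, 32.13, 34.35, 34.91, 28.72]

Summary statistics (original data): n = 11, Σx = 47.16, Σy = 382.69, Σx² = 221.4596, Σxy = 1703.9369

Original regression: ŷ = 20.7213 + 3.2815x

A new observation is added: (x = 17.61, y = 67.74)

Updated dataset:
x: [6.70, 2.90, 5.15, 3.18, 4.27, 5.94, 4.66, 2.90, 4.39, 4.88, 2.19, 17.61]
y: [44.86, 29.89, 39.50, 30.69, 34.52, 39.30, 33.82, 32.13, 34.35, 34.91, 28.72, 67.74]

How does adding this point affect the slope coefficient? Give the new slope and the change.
New slope β₁ = 2.5588 versus 3.2815 before: a change of -0.7227 (-22.0%).

x = 17.61 lies well outside the original x-range [2.19, 6.70] (x̄ ≈ 4.29), so this observation has high leverage and can move the slope substantially.

Step 1: Update the sums with the new point (n goes from 11 to 12)
Σx  = 47.16 + 17.61 = 64.77
Σy  = 382.69 + 67.74 = 450.43
Σx² = 221.4596 + 17.61² = 221.4596 + 310.1121 = 531.5717
Σxy = 1703.9369 + 17.61×67.74 = 1703.9369 + 1192.9014 = 2896.8383

Step 2: Recompute the slope with b₁ = (nΣxy − ΣxΣy) / (nΣx² − (Σx)²)
Numerator   = 12×2896.8383 − 64.77×450.43 = 34762.0596 − 29174.3511 = 5587.7085
Denominator = 12×531.5717 − 64.77² = 6378.8604 − 4195.1529 = 2183.7075
b₁(new) = 5587.7085 / 2183.7075 = 2.5588

(Same formula on the original sums: (11×1703.9369 − 47.16×382.69) / (11×221.4596 − 47.16²) = 695.6455 / 211.9900 = 3.2815, matching the given fit.)

Step 3: Change in slope
Δβ₁ = 2.5588 − 3.2815 = -0.7227
Relative change = -0.7227 / 3.2815 × 100% = -22.0%
→ the slope decreases when the point is added.

Because the point sits below the extension of the original line at a high-leverage x, it tilts the fit down.
In practice: check such a point for data-entry or measurement error.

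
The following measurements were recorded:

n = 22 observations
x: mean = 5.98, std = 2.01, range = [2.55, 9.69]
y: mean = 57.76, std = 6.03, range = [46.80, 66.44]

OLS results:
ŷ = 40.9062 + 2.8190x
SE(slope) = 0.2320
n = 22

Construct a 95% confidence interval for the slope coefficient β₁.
The 95% CI for β₁ is (2.3350, 3.3030)

Confidence interval for the slope:

The 95% CI for β₁ is: β̂₁ ± t*(α/2, n-2) × SE(β̂₁)

Step 1: Find critical t-value
- Confidence level = 0.95
- Degrees of freedom = n - 2 = 22 - 2 = 20
- t*(α/2, 20) = 2.0860

Step 2: Calculate margin of error
Margin = 2.0860 × 0.2320 = 0.4840

Step 3: Construct interval
CI = 2.8190 ± 0.4840
CI = (2.3350, 3.3030)

Interpretation: We are 95% confident that the true slope β₁ lies between 2.3350 and 3.3030.
Since 0 is outside the interval, a two-sided test at α = 0.05 would reject H₀: β₁ = 0.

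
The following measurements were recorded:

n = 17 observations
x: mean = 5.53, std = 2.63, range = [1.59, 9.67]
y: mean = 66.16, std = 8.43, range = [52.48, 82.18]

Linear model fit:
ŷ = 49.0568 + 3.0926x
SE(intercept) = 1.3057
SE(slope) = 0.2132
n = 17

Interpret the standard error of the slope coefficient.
The slope 3.0926 is pinned down to within about ±0.2132 (one SE) by these data — relative uncertainty 6.9%, i.e. precise.

What SE measures:
- The standard error quantifies the sampling variability of the coefficient estimate
- It is the estimated standard deviation of β̂₁ across hypothetical repeated samples of the same size
- Smaller SE → more precise estimate

Relative precision:
- SE / |β̂₁| = 0.2132 / 3.0926 = 6.9%
- Rule of thumb (under 20%: precise; 20% to under 50%: moderately precise; 50% or more: imprecise) → precise

Link to interval estimation: a confidence interval for β₁ is β̂₁ ± t* × 0.2132, so SE sets the half-width per unit of t*.

What drives SE(β̂₁): wider spread of x values → smaller SE; larger n (here n = 17) → smaller SE.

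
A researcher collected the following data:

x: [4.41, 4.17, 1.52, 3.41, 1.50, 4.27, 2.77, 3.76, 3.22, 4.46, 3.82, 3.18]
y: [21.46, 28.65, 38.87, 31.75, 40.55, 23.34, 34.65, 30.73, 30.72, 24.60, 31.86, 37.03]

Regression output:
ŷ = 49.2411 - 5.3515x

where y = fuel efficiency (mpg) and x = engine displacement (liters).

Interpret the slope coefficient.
For each additional liter of engine displacement, predicted fuel efficiency decreases by approximately 5.3515 mpg.

The slope coefficient β₁ = -5.3515 represents the marginal effect of engine displacement on fuel efficiency.

Interpretation:
- Engine displacement up by 1 liter → predicted fuel efficiency decreases by 5.3515 mpg
- The effect is assumed constant over the observed range of x (linearity)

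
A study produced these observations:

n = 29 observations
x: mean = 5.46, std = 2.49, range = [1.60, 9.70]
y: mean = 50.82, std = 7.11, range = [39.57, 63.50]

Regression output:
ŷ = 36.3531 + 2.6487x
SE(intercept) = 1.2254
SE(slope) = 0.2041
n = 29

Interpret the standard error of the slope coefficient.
SE(slope) = 0.2041 measures the uncertainty in the estimated slope. The coefficient is estimated precisely (SE/|β̂₁| = 7.7%).

SE(β̂₁) = 0.2041 says: if we drew many samples of n = 29 from the same population and refit each time, the fitted slopes would scatter with a standard deviation of roughly 0.2041 around the true β₁.

Relative precision:
- SE / |β̂₁| = 0.2041 / 2.6487 = 7.7%
- Rule of thumb (under 20%: precise; 20% to under 50%: moderately precise; 50% or more: imprecise) → precise

Rough 95% range (±2 SE): 2.6487 ± 0.4082 → (2.2405, 3.0569).

What drives SE(β̂₁): more residual scatter → larger SE.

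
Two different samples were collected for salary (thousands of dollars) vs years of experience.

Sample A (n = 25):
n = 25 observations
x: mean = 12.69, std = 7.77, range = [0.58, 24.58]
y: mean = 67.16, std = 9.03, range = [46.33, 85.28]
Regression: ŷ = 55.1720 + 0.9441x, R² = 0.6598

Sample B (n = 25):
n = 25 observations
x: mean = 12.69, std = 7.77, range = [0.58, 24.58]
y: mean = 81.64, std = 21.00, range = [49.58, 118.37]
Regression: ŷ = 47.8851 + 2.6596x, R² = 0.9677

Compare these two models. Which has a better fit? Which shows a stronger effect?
Model B has the better fit (R² = 0.9677 vs 0.6598). Model B shows the stronger effect (|β₁| = 2.6596 vs 0.9441).

Model Comparison:

Which explains more variance? (R²)
- Model A: R² = 0.6598 → 65.98% of variance in salary explained
- Model B: R² = 0.9677 → 96.77% of variance in salary explained
- 0.9677 > 0.6598 → Model B has the better fit

Which has the larger per-year effect? (|β₁|)
- Model A: β₁ = 0.9441 → predicted salary rises 0.9441 thousand dollars per additional year of experience
- Model B: β₁ = 2.6596 → predicted salary rises 2.6596 thousand dollars per additional year of experience
- |0.9441| < |2.6596| → Model B shows the stronger marginal effect

Note: A better fit (higher R²) doesn't necessarily mean a more important relationship.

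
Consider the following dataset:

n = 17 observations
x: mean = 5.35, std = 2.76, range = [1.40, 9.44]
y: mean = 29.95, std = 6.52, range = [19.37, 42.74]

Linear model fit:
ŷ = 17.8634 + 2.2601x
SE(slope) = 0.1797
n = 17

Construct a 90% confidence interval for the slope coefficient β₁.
The 90% CI for β₁ is (1.9451, 2.5751)

Confidence interval for the slope:

The 90% CI for β₁ is: β̂₁ ± t*(α/2, n-2) × SE(β̂₁)

Step 1: Find critical t-value
- Confidence level = 0.9
- Degrees of freedom = n - 2 = 17 - 2 = 15
- t*(α/2, 15) = 1.7531

Step 2: Calculate margin of error
Margin = 1.7531 × 0.1797 = 0.3150

Step 3: Construct interval
CI = 2.2601 ± 0.3150
CI = (1.9451, 2.5751)

Interpretation: We are 90% confident that the true slope β₁ lies between 1.9451 and 2.5751.
Both endpoints are positive, so the data support a genuinely positive slope at this confidence level.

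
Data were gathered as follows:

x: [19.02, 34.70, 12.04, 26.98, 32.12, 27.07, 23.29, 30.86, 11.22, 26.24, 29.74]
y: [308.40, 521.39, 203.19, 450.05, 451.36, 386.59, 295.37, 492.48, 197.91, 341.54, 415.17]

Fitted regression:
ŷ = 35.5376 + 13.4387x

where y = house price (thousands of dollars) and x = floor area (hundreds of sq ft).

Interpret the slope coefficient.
For each additional hundred sq ft of floor area, predicted house price increases by approximately 13.4387 thousand dollars.

The slope coefficient β₁ = 13.4387 represents the marginal effect of floor area on house price.

Interpretation:
- Floor area up by 1 hundred sq ft → predicted house price increases by 13.4387 thousand dollars
- The effect is assumed constant over the observed range of x (linearity)
- The slope describes association in these data, not necessarily a causal effect

(β₀ = 35.5376 is the fitted value at x = 0 and is not part of the slope interpretation.)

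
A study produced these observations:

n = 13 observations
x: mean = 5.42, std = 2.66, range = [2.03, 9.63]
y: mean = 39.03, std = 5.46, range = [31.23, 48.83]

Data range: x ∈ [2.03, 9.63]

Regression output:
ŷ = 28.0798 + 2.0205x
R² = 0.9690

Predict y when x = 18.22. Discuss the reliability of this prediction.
ŷ = 64.8933 (extrapolation — x = 18.22 lies outside [2.03, 9.63], so reliability is low).

Prediction calculation:
ŷ = 28.0798 + 2.0205 × 18.22
ŷ = 64.8933

Reliability:
- Data range: x ∈ [2.03, 9.63]
- Prediction point: x = 18.22 is 8.59 units above the observed range → this is EXTRAPOLATION, not interpolation

Why that matters here:
- R² describes fit only over the sampled x values; it says nothing about behaviour beyond them
- There are no observations near this x to validate the fitted line there
- The linear relationship may not hold outside the observed range

Report the number if required, but flag clearly that it is an extrapolation.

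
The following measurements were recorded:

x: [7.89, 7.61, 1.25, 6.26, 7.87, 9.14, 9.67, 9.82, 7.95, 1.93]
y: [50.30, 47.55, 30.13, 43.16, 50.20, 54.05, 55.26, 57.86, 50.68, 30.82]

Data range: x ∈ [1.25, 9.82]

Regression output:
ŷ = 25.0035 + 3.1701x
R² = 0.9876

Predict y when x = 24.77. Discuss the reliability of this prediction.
The equation gives ŷ = 103.5269; however x = 24.77 is 14.95 units above the observed range, so this extrapolated value should not be trusted.

Prediction calculation:
ŷ = 25.0035 + 3.1701 × 24.77
ŷ = 103.5269

Reliability:
- Data range: x ∈ [1.25, 9.82]
- Prediction point: x = 24.77 is 14.95 units above the observed range → this is EXTRAPOLATION, not interpolation

Why that matters here:
- Real relationships often flatten, saturate, or turn nonlinear at extremes
- There are no observations near this x to validate the fitted line there

A defensible statement: 'if the linear trend continued to x = 24.77, y would be about 103.5269' — the premise is untested.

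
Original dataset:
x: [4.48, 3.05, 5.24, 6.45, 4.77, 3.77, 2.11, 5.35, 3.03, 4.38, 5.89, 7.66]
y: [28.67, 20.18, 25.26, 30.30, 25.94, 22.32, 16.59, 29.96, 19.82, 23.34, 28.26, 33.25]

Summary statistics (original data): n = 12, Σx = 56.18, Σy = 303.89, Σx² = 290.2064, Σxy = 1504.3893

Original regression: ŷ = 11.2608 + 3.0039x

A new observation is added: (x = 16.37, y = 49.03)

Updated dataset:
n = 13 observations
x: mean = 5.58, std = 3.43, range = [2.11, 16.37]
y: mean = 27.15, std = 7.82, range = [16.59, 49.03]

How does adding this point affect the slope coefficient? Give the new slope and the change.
Adding the point moves β₁ from 3.0039 to 2.2012, i.e. it decreases by 0.8027 (-26.7%).

x = 16.37 lies well outside the original x-range [2.11, 7.66] (x̄ ≈ 4.68), so this observation has high leverage and can move the slope substantially.

Step 1: Update the sums with the new point (n goes from 12 to 13)
Σx  = 56.18 + 16.37 = 72.55
Σy  = 303.89 + 49.03 = 352.92
Σx² = 290.2064 + 16.37² = 290.2064 + 267.9769 = 558.1833
Σxy = 1504.3893 + 16.37×49.03 = 1504.3893 + 802.6211 = 2307.0104

Step 2: Recompute the slope with b₁ = (nΣxy − ΣxΣy) / (nΣx² − (Σx)²)
Numerator   = 13×2307.0104 − 72.55×352.92 = 29991.1352 − 25604.3460 = 4386.7892
Denominator = 13×558.1833 − 72.55² = 7256.3829 − 5263.5025 = 1992.8804
b₁(new) = 4386.7892 / 1992.8804 = 2.2012

(Same formula on the original sums: (12×1504.3893 − 56.18×303.89) / (12×290.2064 − 56.18²) = 980.1314 / 326.2844 = 3.0039, matching the given fit.)

Step 3: Change in slope
Δβ₁ = 2.2012 − 3.0039 = -0.8027
Relative change = -0.8027 / 3.0039 × 100% = -26.7%
→ the slope decreases when the point is added.

A high-leverage point only changes the slope if it is off the original line; here y = 49.03 is below the original trend, so the slope decreases.
In practice: check such a point for data-entry or measurement error.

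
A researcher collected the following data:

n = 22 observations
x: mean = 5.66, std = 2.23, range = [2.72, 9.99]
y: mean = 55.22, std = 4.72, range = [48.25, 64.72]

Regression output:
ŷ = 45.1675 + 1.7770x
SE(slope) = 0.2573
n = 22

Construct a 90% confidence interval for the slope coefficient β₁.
The 90% CI for β₁ is (1.3332, 2.2208)

Confidence interval for the slope:

The 90% CI for β₁ is: β̂₁ ± t*(α/2, n-2) × SE(β̂₁)

Step 1: Find critical t-value
- Confidence level = 0.9
- Degrees of freedom = n - 2 = 22 - 2 = 20
- t*(α/2, 20) = 1.7247

Step 2: Calculate margin of error
Margin = 1.7247 × 0.2573 = 0.4438

Step 3: Construct interval
CI = 1.7770 ± 0.4438
CI = (1.3332, 2.2208)

Interpretation: intervals built this way capture the true β₁ in 90% of repeated samples; here the plausible range for the per-unit effect of x on y is 1.3332 to 2.2208.
The interval does not include 0, suggesting a significant linear relationship.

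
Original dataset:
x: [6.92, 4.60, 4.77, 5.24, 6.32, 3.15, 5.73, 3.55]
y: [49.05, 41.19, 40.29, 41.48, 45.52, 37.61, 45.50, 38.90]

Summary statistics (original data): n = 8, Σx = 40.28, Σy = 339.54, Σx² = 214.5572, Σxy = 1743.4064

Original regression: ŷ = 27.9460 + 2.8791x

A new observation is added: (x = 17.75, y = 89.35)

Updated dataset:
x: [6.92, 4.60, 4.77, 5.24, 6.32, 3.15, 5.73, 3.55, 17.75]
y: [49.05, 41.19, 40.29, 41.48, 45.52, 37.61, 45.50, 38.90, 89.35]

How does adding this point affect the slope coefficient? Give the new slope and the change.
The slope changes from 2.8791 to 3.6279 (change of +0.7488, or +26.0%).

The new point has HIGH LEVERAGE: x = 17.75 is far from the original mean x̄ = 40.28/8 ≈ 5.04 (original range [3.15, 6.92]).

Step 1: Update the sums with the new point (n goes from 8 to 9)
Σx  = 40.28 + 17.75 = 58.03
Σy  = 339.54 + 89.35 = 428.89
Σx² = 214.5572 + 17.75² = 214.5572 + 315.0625 = 529.6197
Σxy = 1743.4064 + 17.75×89.35 = 1743.4064 + 1585.9625 = 3329.3689

Step 2: Recompute the slope with b₁ = (nΣxy − ΣxΣy) / (nΣx² − (Σx)²)
Numerator   = 9×3329.3689 − 58.03×428.89 = 29964.3201 − 24888.4867 = 5075.8334
Denominator = 9×529.6197 − 58.03² = 4766.5773 − 3367.4809 = 1399.0964
b₁(new) = 5075.8334 / 1399.0964 = 3.6279

(Same formula on the original sums: (8×1743.4064 − 40.28×339.54) / (8×214.5572 − 40.28²) = 270.5800 / 93.9792 = 2.8791, matching the given fit.)

Step 3: Change in slope
Δβ₁ = 3.6279 − 2.8791 = +0.7488
Relative change = +0.7488 / 2.8791 × 100% = +26.0%
→ the slope increases when the point is added.

Because the point sits above the extension of the original line at a high-leverage x, it tilts the fit up.
In practice: investigate whether it comes from the same population as the rest of the sample; refit with and without it and report both if conclusions differ.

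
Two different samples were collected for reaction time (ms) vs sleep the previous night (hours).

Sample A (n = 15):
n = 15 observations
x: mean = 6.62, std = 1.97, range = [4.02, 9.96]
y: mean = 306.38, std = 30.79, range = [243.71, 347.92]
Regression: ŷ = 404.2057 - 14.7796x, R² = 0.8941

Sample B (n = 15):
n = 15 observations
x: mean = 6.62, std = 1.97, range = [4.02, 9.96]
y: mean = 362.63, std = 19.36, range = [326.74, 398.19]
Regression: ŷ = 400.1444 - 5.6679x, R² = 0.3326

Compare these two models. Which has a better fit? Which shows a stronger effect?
Model A has the better fit (R² = 0.8941 vs 0.3326). Model A shows the stronger effect (|β₁| = 14.7796 vs 5.6679).

Model Comparison:

Fit — compare R²:
- Model A: R² = 0.8941 → 89.41% of variance in reaction time explained
- Model B: R² = 0.3326 → 33.26% of variance in reaction time explained
- 0.8941 > 0.3326 → Model A has the better fit

Effect size (slope magnitude):
- Model A: β₁ = -14.7796 → predicted reaction time falls 14.7796 ms per additional hour of sleep
- Model B: β₁ = -5.6679 → predicted reaction time falls 5.6679 ms per additional hour of sleep
- |-14.7796| > |-5.6679| → Model A shows the stronger marginal effect

Note: The two samples could reflect different populations, time periods, or measurement quality.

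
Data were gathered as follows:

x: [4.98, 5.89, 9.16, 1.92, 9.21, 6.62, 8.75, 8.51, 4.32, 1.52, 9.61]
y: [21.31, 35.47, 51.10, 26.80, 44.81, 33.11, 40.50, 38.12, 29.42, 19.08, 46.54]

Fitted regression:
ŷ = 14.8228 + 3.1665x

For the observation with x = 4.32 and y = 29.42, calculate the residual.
Residual = 0.9179

The residual is the difference between the actual value and the predicted value:

Residual = y - ŷ

Step 1: Calculate predicted value
ŷ = 14.8228 + 3.1665 × 4.32
ŷ = 28.5021

Step 2: Calculate residual
Residual = 29.42 - 28.5021
Residual = 0.9179

Sign check: y > ŷ, so the point is above the line and the fit underestimates here.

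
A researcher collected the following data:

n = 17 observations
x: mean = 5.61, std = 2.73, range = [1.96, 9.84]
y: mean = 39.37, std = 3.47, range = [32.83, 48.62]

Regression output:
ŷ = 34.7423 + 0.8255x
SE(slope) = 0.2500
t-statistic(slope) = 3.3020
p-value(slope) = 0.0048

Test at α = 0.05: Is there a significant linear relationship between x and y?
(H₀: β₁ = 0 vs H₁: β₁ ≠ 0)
Reject H₀: p-value = 0.0048 < α = 0.05. The linear relationship is significant at the 5% level.

Hypothesis test for the slope coefficient:

H₀: β₁ = 0 (no linear relationship)
H₁: β₁ ≠ 0 (linear relationship exists)

Test statistic: t = β̂₁ / SE(β̂₁) = 0.8255 / 0.2500 = 3.3020

The p-value (0.0048) is the probability, under H₀, of a t-statistic at least as extreme as |t| = 3.3020 (two-sided, df = n − 2 = 15).

Decision rule: reject H₀ if p-value < α.
p-value = 0.0048 < α = 0.05 → reject H₀.

Conclusion: the linear association between x and y is significant at the 5% level.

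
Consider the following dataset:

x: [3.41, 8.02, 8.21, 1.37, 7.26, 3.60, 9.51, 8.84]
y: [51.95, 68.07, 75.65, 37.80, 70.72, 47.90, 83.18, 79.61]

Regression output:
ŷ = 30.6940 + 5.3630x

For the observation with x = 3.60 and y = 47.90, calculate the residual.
Residual = -2.1008

The residual is the difference between the actual value and the predicted value:

Residual = y - ŷ

Step 1: Calculate predicted value
ŷ = 30.6940 + 5.3630 × 3.60
ŷ = 50.0008

Step 2: Calculate residual
Residual = 47.90 - 50.0008
Residual = -2.1008

Interpretation: the model overestimates the actual value by 2.1008 at this point (negative residual → observation lies below the fitted line).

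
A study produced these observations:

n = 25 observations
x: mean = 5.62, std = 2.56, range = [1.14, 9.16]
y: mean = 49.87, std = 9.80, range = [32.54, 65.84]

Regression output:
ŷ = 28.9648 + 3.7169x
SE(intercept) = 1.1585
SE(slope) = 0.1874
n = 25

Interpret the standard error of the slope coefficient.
SE(slope) = 0.1874 measures the uncertainty in the estimated slope. The coefficient is estimated precisely (SE/|β̂₁| = 5.0%).

SE(β̂₁) = s / √Sxx, where s is the residual standard deviation and Sxx = Σ(x − x̄)². It is the yardstick for how far β̂₁ = 3.7169 could plausibly be from the true slope.

Relative precision:
- SE / |β̂₁| = 0.1874 / 3.7169 = 5.0%
- Rule of thumb (under 20%: precise; 20% to under 50%: moderately precise; 50% or more: imprecise) → precise

Link to the t-test: t = β̂₁ / SE(β̂₁) = 3.7169 / 0.1874 = 19.8340, the statistic for H₀: β₁ = 0.

What drives SE(β̂₁): larger n (here n = 25) → smaller SE; more residual scatter → larger SE; wider spread of x values → smaller SE.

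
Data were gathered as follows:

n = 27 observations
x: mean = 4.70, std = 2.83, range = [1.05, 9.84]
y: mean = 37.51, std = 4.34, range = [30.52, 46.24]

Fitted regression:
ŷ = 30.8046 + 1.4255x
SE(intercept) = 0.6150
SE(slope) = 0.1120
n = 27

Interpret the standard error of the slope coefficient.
SE(slope) = 0.1120 measures the uncertainty in the estimated slope. The coefficient is estimated precisely (SE/|β̂₁| = 7.9%).

What SE measures:
- The standard error quantifies the sampling variability of the coefficient estimate
- It is the estimated standard deviation of β̂₁ across hypothetical repeated samples of the same size
- Smaller SE → more precise estimate

Relative precision:
- SE / |β̂₁| = 0.1120 / 1.4255 = 7.9%
- Rule of thumb (under 20%: precise; 20% to under 50%: moderately precise; 50% or more: imprecise) → precise

Rough 95% range (±2 SE): 1.4255 ± 0.2240 → (1.2015, 1.6495).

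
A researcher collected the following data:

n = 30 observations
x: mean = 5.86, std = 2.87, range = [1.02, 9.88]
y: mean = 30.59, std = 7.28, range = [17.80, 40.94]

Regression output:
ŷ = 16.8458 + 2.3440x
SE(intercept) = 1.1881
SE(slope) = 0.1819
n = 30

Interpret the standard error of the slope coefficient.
SE(slope) = 0.1819 measures the uncertainty in the estimated slope. The coefficient is estimated precisely (SE/|β̂₁| = 7.8%).

What SE measures:
- The standard error quantifies the sampling variability of the coefficient estimate
- It is the estimated standard deviation of β̂₁ across hypothetical repeated samples of the same size
- Smaller SE → more precise estimate

Relative precision:
- SE / |β̂₁| = 0.1819 / 2.3440 = 7.8%
- Rule of thumb (under 20%: precise; 20% to under 50%: moderately precise; 50% or more: imprecise) → precise

Link to interval estimation: a confidence interval for β₁ is β̂₁ ± t* × 0.1819, so SE sets the half-width per unit of t*.

What drives SE(β̂₁): larger n (here n = 30) → smaller SE.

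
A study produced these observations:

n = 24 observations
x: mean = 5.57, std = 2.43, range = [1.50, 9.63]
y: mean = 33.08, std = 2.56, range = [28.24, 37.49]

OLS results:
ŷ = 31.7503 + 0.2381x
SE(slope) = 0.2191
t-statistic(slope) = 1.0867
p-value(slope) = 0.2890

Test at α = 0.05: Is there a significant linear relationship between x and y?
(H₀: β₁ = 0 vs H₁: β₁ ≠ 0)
p-value = 0.2890 ≥ α = 0.05, so we fail to reject H₀. The relationship is not significant.

Hypothesis test for the slope coefficient:

H₀: β₁ = 0 (no linear relationship)
H₁: β₁ ≠ 0 (linear relationship exists)

Test statistic: t = β̂₁ / SE(β̂₁) = 0.2381 / 0.2191 = 1.0867

The p-value (0.2890) is the probability, under H₀, of a t-statistic at least as extreme as |t| = 1.0867 (two-sided, df = n − 2 = 22).

Decision rule: reject H₀ if p-value < α.
p-value = 0.2890 ≥ α = 0.05 → fail to reject H₀.

Conclusion: the linear association between x and y is not significant at the 5% level.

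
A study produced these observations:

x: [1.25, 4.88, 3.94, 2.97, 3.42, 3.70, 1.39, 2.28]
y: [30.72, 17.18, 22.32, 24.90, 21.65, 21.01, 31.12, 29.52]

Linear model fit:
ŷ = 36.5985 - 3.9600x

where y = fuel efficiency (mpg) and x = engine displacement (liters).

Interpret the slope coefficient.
For each additional liter of engine displacement, predicted fuel efficiency decreases by approximately 3.9600 mpg.

β₁ = -3.9600 is the change in predicted fuel efficiency (mpg) per additional liter of engine displacement.

Interpretation:
- Engine displacement up by 1 liter → predicted fuel efficiency decreases by 3.9600 mpg
- This is a linear approximation: the same per-unit change is assumed across the whole observed x range

(β₀ = 36.5985 is the fitted value at x = 0 and is not part of the slope interpretation.)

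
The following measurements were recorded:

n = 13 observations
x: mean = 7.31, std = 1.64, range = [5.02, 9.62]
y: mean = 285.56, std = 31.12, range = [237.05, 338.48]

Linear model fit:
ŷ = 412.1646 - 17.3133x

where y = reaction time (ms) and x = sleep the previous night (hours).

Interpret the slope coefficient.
For each additional hour of sleep, predicted reaction time decreases by approximately 17.3133 ms.

The slope β₁ = -17.3133 gives the rate at which the fitted reaction time changes with sleep.

Interpretation:
- Sleep up by 1 hour → predicted reaction time decreases by 17.3133 ms
- This is a linear approximation: the same per-unit change is assumed across the whole observed x range

The intercept β₀ = 412.1646 is the predicted reaction time when sleep = 0; since the smallest observed x is 5.02, this is an extrapolation and mainly anchors the line.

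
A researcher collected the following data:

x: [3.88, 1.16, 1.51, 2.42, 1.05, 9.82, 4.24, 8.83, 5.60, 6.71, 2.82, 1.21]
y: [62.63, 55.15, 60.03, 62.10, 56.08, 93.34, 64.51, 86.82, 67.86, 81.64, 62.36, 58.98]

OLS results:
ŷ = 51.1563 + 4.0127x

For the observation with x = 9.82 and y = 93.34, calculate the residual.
Residual = 2.7790

The residual is the difference between the actual value and the predicted value:

Residual = y - ŷ

Step 1: Calculate predicted value
ŷ = 51.1563 + 4.0127 × 9.82
ŷ = 90.5610

Step 2: Calculate residual
Residual = 93.34 - 90.5610
Residual = 2.7790

The residual is positive, so the observed y = 93.34 sits above the regression line (the line underestimates it by 2.7790).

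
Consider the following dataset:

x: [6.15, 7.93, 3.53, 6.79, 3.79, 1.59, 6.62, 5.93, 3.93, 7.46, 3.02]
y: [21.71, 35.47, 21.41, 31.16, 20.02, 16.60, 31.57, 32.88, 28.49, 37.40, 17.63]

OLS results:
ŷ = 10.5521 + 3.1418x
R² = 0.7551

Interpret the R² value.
About 75.51% of the variability in y is accounted for by the regression on x (R² = 0.7551) — a strong linear fit.

The coefficient of determination R² is the fraction of the total variation in y that the fitted line accounts for.

Here R² = 0.7551:
- Explained: 75.51% of the variation in y
- Unexplained (residual): 100% − 75.51% = 24.49%
- Rule of thumb (below 0.3 weak; 0.3 to below 0.7 moderate; 0.7 and above strong) → strong

Calculation: R² = 1 − (SS_res / SS_tot), where SS_res is the sum of squared residuals and SS_tot the total sum of squares.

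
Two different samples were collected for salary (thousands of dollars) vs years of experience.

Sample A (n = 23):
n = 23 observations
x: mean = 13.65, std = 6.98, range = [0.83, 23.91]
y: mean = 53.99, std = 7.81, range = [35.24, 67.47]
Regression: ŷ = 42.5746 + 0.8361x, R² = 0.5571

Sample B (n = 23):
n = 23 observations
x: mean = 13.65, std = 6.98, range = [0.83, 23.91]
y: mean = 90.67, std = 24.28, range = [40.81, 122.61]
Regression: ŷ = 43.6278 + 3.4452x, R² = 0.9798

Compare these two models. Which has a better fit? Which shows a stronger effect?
Model B has the better fit (R² = 0.9798 vs 0.5571). Model B shows the stronger effect (|β₁| = 3.4452 vs 0.8361).

Model Comparison:

Fit — compare R²:
- Model A: R² = 0.5571 → 55.71% of variance in salary explained
- Model B: R² = 0.9798 → 97.98% of variance in salary explained
- 0.9798 > 0.5571 → Model B has the better fit

Which has the larger per-year effect? (|β₁|)
- Model A: β₁ = 0.8361 → predicted salary rises 0.8361 thousand dollars per additional year of experience
- Model B: β₁ = 3.4452 → predicted salary rises 3.4452 thousand dollars per additional year of experience
- |0.8361| < |3.4452| → Model B shows the stronger marginal effect

Notes:
- A steeper slope doesn't make a better model if the scatter around the line is large.
- A better fit (higher R²) doesn't necessarily mean a more important relationship.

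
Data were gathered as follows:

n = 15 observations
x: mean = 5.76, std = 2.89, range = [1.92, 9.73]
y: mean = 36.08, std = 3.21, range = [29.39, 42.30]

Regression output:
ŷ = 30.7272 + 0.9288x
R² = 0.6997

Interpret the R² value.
R² = 0.6997 means 69.97% of the variation in y is explained by the linear relationship with x. This indicates a moderate fit.

R² (coefficient of determination) measures the proportion of variance in y explained by the regression model.

Here R² = 0.6997:
- Explained: 69.97% of the variation in y
- Unexplained (residual): 100% − 69.97% = 30.03%
- Rule of thumb (below 0.3 weak; 0.3 to below 0.7 moderate; 0.7 and above strong) → moderate

Note: R² says nothing about causation, and a high R² does not by itself mean the linear form is appropriate — check the residuals.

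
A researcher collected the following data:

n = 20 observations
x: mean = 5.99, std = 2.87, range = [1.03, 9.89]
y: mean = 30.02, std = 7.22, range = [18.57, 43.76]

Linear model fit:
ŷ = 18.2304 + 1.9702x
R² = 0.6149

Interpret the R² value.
About 61.49% of the variability in y is accounted for by the regression on x (R² = 0.6149) — a moderate linear fit.

R² = 1 − SS_res/SS_tot compares the residual scatter to the total scatter of y about its mean.

Here R² = 0.6149:
- Explained: 61.49% of the variation in y
- Unexplained (residual): 100% − 61.49% = 38.51%
- Rule of thumb (below 0.3 weak; 0.3 to below 0.7 moderate; 0.7 and above strong) → moderate

Note: R² never decreases when predictors are added, so it should not be used alone to compare models of different size.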